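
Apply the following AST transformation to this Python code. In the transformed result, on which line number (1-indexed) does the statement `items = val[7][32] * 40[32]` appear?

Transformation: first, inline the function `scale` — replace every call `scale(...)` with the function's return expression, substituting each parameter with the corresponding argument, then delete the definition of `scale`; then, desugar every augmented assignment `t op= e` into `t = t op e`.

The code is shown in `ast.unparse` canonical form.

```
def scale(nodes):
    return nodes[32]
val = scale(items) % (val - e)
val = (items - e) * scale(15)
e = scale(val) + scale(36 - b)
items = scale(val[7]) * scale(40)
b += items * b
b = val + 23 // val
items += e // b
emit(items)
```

Transformed code:
val = items[32] % (val - e)
val = (items - e) * 15[32]
e = val[32] + (36 - b)[32]
items = val[7][32] * 40[32]
b = b + items * b
b = val + 23 // val
items = items + e // b
emit(items)

4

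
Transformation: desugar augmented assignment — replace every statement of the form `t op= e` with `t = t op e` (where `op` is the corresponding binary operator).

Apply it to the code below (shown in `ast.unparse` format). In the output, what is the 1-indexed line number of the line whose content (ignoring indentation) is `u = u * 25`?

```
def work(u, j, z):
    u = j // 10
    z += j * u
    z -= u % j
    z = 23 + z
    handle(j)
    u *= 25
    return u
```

Transformed code:
def work(u, j, z):
    u = j // 10
    z = z + j * u
    z = z - u % j
    z = 23 + z
    handle(j)
    u = u * 25
    return u

7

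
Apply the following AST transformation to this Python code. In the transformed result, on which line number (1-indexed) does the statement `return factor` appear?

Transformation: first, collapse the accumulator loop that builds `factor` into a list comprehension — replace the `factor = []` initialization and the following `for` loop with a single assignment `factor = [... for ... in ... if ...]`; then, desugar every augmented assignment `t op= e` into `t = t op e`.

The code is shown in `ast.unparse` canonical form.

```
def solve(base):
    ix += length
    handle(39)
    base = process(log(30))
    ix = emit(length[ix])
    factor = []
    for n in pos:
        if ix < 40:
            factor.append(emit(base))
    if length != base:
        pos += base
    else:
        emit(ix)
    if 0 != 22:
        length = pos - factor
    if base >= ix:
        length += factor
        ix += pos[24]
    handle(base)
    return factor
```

17

Transformed code:
def solve(base):
    ix = ix + length
    handle(39)
    base = process(log(30))
    ix = emit(length[ix])
    factor = [emit(base) for n in pos if ix < 40]
    if length != base:
        pos = pos + base
    else:
        emit(ix)
    if 0 != 22:
        length = pos - factor
    if base >= ix:
        length = length + factor
        ix = ix + pos[24]
    handle(base)
    return factor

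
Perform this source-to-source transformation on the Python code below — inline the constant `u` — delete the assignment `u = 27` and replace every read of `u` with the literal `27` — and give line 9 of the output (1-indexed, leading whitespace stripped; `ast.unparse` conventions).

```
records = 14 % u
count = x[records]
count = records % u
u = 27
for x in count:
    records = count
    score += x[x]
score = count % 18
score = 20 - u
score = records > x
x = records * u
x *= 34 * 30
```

score = records > x

Transformed code:
records = 14 % 27
count = x[records]
count = records % 27
for x in count:
    records = count
    score += x[x]
score = count % 18
score = 20 - 27
score = records > x
x = records * 27
x *= 34 * 30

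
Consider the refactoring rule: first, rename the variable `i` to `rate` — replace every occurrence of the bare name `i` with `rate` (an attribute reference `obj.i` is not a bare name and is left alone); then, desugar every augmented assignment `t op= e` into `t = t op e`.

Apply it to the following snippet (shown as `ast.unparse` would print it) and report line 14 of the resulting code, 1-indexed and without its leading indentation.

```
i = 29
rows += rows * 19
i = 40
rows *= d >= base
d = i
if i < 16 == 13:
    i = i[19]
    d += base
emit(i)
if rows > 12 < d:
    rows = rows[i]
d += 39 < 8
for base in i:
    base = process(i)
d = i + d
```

Transformed code:
rate = 29
rows = rows + rows * 19
rate = 40
rows = rows * (d >= base)
d = rate
if rate < 16 == 13:
    rate = rate[19]
    d = d + base
emit(rate)
if rows > 12 < d:
    rows = rows[rate]
d = d + (39 < 8)
for base in rate:
    base = process(rate)
d = rate + d

base = process(rate)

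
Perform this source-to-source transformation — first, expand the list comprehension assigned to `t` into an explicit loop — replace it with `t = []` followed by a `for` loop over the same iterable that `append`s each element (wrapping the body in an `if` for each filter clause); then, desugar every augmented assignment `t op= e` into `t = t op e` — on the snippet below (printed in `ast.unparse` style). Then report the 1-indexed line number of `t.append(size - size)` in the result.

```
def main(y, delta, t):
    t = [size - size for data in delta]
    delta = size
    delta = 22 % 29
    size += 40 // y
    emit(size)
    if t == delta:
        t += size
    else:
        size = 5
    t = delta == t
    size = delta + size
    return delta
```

4

Transformed code:
def main(y, delta, t):
    t = []
    for data in delta:
        t.append(size - size)
    delta = size
    delta = 22 % 29
    size = size + 40 // y
    emit(size)
    if t == delta:
        t = t + size
    else:
        size = 5
    t = delta == t
    size = delta + size
    return delta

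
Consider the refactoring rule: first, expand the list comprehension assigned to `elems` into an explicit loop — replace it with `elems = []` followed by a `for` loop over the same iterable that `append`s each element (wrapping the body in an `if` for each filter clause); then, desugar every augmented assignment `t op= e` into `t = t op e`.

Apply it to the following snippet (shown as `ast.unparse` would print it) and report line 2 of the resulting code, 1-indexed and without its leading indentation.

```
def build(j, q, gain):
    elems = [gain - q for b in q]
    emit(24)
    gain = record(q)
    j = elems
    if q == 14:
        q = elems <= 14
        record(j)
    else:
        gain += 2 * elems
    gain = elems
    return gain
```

elems = []

Transformed code:
def build(j, q, gain):
    elems = []
    for b in q:
        elems.append(gain - q)
    emit(24)
    gain = record(q)
    j = elems
    if q == 14:
        q = elems <= 14
        record(j)
    else:
        gain = gain + 2 * elems
    gain = elems
    return gain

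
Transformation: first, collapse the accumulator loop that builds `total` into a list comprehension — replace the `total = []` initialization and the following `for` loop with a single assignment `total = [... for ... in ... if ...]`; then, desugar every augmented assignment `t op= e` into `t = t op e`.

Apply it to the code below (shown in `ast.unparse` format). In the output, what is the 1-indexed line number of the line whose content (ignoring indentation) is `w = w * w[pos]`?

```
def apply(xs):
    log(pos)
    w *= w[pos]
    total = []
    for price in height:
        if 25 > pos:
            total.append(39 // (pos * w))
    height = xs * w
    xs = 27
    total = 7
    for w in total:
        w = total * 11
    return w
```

3

Transformed code:
def apply(xs):
    log(pos)
    w = w * w[pos]
    total = [39 // (pos * w) for price in height if 25 > pos]
    height = xs * w
    xs = 27
    total = 7
    for w in total:
        w = total * 11
    return w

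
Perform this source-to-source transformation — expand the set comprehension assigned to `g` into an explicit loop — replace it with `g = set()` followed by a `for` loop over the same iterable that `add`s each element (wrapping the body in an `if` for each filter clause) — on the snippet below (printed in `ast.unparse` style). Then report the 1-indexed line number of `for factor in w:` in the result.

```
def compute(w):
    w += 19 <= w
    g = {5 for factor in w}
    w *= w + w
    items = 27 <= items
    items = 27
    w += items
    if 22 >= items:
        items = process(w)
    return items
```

Transformed code:
def compute(w):
    w += 19 <= w
    g = set()
    for factor in w:
        g.add(5)
    w *= w + w
    items = 27 <= items
    items = 27
    w += items
    if 22 >= items:
        items = process(w)
    return items

4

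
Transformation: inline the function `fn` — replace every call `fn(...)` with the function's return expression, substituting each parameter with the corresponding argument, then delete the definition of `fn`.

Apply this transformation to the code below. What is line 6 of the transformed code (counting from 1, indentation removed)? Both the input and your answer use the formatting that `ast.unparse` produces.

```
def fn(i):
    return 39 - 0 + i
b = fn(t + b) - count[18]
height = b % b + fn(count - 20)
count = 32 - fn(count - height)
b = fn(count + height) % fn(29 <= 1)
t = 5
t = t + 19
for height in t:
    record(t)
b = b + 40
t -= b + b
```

Transformed code:
b = 39 - 0 + (t + b) - count[18]
height = b % b + (39 - 0 + (count - 20))
count = 32 - (39 - 0 + (count - height))
b = (39 - 0 + (count + height)) % (39 - 0 + (29 <= 1))
t = 5
t = t + 19
for height in t:
    record(t)
b = b + 40
t -= b + b

t = t + 19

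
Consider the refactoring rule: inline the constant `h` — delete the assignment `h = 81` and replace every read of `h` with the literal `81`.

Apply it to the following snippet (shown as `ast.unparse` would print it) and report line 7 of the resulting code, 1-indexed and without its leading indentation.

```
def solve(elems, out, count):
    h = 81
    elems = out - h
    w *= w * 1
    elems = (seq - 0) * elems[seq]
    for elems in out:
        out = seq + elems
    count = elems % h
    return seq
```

count = elems % 81

Transformed code:
def solve(elems, out, count):
    elems = out - 81
    w *= w * 1
    elems = (seq - 0) * elems[seq]
    for elems in out:
        out = seq + elems
    count = elems % 81
    return seq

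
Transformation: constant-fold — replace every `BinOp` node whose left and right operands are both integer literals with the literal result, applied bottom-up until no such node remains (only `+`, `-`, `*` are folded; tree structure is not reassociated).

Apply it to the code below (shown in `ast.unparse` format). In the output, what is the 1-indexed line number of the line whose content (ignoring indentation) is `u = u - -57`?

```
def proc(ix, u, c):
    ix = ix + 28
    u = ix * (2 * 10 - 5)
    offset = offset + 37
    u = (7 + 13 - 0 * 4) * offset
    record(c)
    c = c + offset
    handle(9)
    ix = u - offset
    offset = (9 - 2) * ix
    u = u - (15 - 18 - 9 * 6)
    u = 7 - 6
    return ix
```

11

Transformed code:
def proc(ix, u, c):
    ix = ix + 28
    u = ix * 15
    offset = offset + 37
    u = 20 * offset
    record(c)
    c = c + offset
    handle(9)
    ix = u - offset
    offset = 7 * ix
    u = u - -57
    u = 1
    return ix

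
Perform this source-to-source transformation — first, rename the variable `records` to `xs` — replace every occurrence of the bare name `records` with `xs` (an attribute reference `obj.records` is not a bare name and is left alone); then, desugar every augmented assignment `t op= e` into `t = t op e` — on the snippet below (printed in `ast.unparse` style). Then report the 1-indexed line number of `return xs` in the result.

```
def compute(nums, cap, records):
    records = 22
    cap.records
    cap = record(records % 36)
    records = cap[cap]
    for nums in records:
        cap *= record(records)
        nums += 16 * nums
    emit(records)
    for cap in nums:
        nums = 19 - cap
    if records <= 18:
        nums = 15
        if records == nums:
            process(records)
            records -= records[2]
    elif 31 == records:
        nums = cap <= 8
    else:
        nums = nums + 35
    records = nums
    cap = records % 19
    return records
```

Transformed code:
def compute(nums, cap, xs):
    xs = 22
    cap.records
    cap = record(xs % 36)
    xs = cap[cap]
    for nums in xs:
        cap = cap * record(xs)
        nums = nums + 16 * nums
    emit(xs)
    for cap in nums:
        nums = 19 - cap
    if xs <= 18:
        nums = 15
        if xs == nums:
            process(xs)
            xs = xs - xs[2]
    elif 31 == xs:
        nums = cap <= 8
    else:
        nums = nums + 35
    xs = nums
    cap = xs % 19
    return xs

23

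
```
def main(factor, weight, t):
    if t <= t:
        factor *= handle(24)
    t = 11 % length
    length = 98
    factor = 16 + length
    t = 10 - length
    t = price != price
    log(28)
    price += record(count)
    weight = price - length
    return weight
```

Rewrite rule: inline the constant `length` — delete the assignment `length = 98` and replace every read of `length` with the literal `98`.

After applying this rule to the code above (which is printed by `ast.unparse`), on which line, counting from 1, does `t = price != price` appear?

7

Transformed code:
def main(factor, weight, t):
    if t <= t:
        factor *= handle(24)
    t = 11 % 98
    factor = 16 + 98
    t = 10 - 98
    t = price != price
    log(28)
    price += record(count)
    weight = price - 98
    return weight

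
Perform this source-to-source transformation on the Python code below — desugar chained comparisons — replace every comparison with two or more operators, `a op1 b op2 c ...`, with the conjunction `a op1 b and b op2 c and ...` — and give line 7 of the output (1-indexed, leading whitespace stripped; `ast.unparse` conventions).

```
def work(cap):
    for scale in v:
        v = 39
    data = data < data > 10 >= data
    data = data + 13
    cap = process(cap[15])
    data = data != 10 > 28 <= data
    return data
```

Transformed code:
def work(cap):
    for scale in v:
        v = 39
    data = data < data and data > 10 and (10 >= data)
    data = data + 13
    cap = process(cap[15])
    data = data != 10 and 10 > 28 and (28 <= data)
    return data

data = data != 10 and 10 > 28 and (28 <= data)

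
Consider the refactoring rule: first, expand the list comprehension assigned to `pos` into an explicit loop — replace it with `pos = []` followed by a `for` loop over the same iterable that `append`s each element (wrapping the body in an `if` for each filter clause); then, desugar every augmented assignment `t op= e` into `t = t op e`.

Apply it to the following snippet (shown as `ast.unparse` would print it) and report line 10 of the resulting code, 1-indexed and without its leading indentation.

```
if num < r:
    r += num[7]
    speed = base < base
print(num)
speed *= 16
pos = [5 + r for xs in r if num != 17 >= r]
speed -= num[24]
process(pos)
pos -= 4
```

Transformed code:
if num < r:
    r = r + num[7]
    speed = base < base
print(num)
speed = speed * 16
pos = []
for xs in r:
    if num != 17 >= r:
        pos.append(5 + r)
speed = speed - num[24]
process(pos)
pos = pos - 4

speed = speed - num[24]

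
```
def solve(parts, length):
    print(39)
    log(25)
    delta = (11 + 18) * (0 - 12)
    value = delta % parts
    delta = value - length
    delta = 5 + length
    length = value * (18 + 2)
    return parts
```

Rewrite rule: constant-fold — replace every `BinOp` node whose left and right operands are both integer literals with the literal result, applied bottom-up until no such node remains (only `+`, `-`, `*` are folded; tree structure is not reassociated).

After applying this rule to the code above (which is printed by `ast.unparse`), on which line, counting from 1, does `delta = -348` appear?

Transformed code:
def solve(parts, length):
    print(39)
    log(25)
    delta = -348
    value = delta % parts
    delta = value - length
    delta = 5 + length
    length = value * 20
    return parts

4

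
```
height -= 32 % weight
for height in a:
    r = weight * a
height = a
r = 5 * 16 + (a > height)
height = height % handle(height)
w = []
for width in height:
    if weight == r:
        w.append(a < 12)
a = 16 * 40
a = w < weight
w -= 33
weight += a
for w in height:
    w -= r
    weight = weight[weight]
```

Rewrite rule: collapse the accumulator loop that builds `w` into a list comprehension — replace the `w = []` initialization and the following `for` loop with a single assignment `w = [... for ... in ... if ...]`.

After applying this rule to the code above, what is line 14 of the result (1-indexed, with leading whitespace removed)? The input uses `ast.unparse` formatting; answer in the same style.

Transformed code:
height -= 32 % weight
for height in a:
    r = weight * a
height = a
r = 5 * 16 + (a > height)
height = height % handle(height)
w = [a < 12 for width in height if weight == r]
a = 16 * 40
a = w < weight
w -= 33
weight += a
for w in height:
    w -= r
    weight = weight[weight]

weight = weight[weight]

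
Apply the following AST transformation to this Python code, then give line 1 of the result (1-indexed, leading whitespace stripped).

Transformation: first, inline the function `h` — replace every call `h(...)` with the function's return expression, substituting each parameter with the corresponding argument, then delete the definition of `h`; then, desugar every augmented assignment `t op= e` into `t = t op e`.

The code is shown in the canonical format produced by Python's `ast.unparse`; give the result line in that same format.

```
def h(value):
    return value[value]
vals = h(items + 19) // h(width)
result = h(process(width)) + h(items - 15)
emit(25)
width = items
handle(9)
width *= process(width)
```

Transformed code:
vals = (items + 19)[items + 19] // width[width]
result = process(width)[process(width)] + (items - 15)[items - 15]
emit(25)
width = items
handle(9)
width = width * process(width)

vals = (items + 19)[items + 19] // width[width]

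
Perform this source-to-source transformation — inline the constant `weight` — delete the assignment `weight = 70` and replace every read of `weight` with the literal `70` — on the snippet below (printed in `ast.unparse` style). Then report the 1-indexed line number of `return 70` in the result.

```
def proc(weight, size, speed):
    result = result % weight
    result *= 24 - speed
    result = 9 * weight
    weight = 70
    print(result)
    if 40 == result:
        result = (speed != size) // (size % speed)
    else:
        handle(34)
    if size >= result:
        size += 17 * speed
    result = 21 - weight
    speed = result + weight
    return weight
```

Transformed code:
def proc(weight, size, speed):
    result = result % 70
    result *= 24 - speed
    result = 9 * 70
    print(result)
    if 40 == result:
        result = (speed != size) // (size % speed)
    else:
        handle(34)
    if size >= result:
        size += 17 * speed
    result = 21 - 70
    speed = result + 70
    return 70

14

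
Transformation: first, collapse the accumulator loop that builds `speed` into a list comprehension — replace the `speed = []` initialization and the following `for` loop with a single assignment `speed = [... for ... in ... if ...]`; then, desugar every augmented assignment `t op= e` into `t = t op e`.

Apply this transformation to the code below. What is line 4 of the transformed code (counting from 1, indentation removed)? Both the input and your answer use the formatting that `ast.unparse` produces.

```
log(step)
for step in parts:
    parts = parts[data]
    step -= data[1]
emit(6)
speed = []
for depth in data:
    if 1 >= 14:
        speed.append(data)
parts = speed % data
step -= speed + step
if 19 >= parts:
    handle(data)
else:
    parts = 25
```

Transformed code:
log(step)
for step in parts:
    parts = parts[data]
    step = step - data[1]
emit(6)
speed = [data for depth in data if 1 >= 14]
parts = speed % data
step = step - (speed + step)
if 19 >= parts:
    handle(data)
else:
    parts = 25

step = step - data[1]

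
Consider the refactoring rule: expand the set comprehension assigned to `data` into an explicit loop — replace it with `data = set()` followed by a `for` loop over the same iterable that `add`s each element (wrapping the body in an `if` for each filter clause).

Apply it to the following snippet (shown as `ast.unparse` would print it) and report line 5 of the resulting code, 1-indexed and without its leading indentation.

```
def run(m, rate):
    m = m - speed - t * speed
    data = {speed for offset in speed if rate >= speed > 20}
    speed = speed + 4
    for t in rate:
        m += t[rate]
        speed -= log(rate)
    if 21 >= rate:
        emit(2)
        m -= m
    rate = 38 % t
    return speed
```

Transformed code:
def run(m, rate):
    m = m - speed - t * speed
    data = set()
    for offset in speed:
        if rate >= speed > 20:
            data.add(speed)
    speed = speed + 4
    for t in rate:
        m += t[rate]
        speed -= log(rate)
    if 21 >= rate:
        emit(2)
        m -= m
    rate = 38 % t
    return speed

if rate >= speed > 20:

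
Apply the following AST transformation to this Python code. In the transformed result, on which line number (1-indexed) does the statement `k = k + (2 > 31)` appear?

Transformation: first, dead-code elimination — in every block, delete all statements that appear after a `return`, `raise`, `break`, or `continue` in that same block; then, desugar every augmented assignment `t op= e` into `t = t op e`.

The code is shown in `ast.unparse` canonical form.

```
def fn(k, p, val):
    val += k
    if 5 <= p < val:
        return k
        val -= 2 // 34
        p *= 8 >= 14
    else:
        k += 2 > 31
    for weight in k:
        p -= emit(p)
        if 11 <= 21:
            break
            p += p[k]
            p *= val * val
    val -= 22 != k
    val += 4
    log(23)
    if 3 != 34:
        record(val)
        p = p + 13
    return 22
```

Transformed code:
def fn(k, p, val):
    val = val + k
    if 5 <= p < val:
        return k
    else:
        k = k + (2 > 31)
    for weight in k:
        p = p - emit(p)
        if 11 <= 21:
            break
    val = val - (22 != k)
    val = val + 4
    log(23)
    if 3 != 34:
        record(val)
        p = p + 13
    return 22

6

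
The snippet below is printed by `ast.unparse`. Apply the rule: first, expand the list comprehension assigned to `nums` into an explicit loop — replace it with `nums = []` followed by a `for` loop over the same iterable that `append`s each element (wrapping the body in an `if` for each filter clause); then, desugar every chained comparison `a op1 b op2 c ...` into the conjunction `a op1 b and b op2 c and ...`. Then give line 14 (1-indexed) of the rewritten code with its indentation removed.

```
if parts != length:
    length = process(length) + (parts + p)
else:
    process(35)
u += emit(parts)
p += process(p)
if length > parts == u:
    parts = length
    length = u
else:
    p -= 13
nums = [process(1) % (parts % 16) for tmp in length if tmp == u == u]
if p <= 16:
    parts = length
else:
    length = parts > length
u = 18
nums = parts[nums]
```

Transformed code:
if parts != length:
    length = process(length) + (parts + p)
else:
    process(35)
u += emit(parts)
p += process(p)
if length > parts and parts == u:
    parts = length
    length = u
else:
    p -= 13
nums = []
for tmp in length:
    if tmp == u and u == u:
        nums.append(process(1) % (parts % 16))
if p <= 16:
    parts = length
else:
    length = parts > length
u = 18
nums = parts[nums]

if tmp == u and u == u:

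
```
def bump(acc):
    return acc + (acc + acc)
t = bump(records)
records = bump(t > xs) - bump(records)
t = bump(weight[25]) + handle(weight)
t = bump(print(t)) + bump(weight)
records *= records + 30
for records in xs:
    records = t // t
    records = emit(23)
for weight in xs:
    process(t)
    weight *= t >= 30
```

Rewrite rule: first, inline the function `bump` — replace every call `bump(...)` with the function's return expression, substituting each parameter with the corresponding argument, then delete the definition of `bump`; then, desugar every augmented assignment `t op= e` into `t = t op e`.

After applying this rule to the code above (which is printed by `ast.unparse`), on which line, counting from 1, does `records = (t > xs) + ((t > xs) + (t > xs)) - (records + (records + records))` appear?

Transformed code:
t = records + (records + records)
records = (t > xs) + ((t > xs) + (t > xs)) - (records + (records + records))
t = weight[25] + (weight[25] + weight[25]) + handle(weight)
t = print(t) + (print(t) + print(t)) + (weight + (weight + weight))
records = records * (records + 30)
for records in xs:
    records = t // t
    records = emit(23)
for weight in xs:
    process(t)
    weight = weight * (t >= 30)

2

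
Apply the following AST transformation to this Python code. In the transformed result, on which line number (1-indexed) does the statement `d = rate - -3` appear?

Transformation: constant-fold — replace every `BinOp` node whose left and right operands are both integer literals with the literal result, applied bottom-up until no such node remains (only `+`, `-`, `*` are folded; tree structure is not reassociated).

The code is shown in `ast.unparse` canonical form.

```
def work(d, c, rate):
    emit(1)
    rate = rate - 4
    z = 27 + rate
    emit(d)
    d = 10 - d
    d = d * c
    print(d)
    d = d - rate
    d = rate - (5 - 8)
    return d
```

10

Transformed code:
def work(d, c, rate):
    emit(1)
    rate = rate - 4
    z = 27 + rate
    emit(d)
    d = 10 - d
    d = d * c
    print(d)
    d = d - rate
    d = rate - -3
    return d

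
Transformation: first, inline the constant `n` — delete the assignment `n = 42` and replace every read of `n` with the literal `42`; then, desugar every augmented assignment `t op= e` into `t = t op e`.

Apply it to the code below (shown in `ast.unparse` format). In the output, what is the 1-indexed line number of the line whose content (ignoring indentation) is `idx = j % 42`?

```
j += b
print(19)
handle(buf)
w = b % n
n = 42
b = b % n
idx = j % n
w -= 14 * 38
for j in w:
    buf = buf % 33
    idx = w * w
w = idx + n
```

6

Transformed code:
j = j + b
print(19)
handle(buf)
w = b % 42
b = b % 42
idx = j % 42
w = w - 14 * 38
for j in w:
    buf = buf % 33
    idx = w * w
w = idx + 42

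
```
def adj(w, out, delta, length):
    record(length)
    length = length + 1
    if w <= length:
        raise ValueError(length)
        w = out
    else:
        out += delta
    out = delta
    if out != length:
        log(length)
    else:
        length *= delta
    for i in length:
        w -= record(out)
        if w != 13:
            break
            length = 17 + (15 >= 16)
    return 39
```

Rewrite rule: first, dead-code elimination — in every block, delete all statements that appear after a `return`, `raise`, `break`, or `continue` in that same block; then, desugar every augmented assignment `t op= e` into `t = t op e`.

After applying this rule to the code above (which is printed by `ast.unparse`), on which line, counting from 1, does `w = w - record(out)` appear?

Transformed code:
def adj(w, out, delta, length):
    record(length)
    length = length + 1
    if w <= length:
        raise ValueError(length)
    else:
        out = out + delta
    out = delta
    if out != length:
        log(length)
    else:
        length = length * delta
    for i in length:
        w = w - record(out)
        if w != 13:
            break
    return 39

14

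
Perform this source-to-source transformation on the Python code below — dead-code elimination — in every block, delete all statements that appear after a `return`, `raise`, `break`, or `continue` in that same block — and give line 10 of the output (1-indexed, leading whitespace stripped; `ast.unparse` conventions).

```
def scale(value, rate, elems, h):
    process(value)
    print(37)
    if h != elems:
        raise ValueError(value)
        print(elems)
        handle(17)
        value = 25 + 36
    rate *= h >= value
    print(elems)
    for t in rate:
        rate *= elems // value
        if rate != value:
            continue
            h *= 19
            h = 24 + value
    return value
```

if rate != value:

Transformed code:
def scale(value, rate, elems, h):
    process(value)
    print(37)
    if h != elems:
        raise ValueError(value)
    rate *= h >= value
    print(elems)
    for t in rate:
        rate *= elems // value
        if rate != value:
            continue
    return value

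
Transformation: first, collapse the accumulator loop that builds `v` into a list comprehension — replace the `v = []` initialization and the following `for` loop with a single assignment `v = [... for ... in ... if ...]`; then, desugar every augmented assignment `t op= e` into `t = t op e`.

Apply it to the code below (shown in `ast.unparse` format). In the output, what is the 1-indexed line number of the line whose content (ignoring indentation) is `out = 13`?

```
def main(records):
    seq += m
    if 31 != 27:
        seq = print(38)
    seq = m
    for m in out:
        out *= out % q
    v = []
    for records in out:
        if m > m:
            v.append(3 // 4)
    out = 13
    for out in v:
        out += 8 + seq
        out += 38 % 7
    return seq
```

9

Transformed code:
def main(records):
    seq = seq + m
    if 31 != 27:
        seq = print(38)
    seq = m
    for m in out:
        out = out * (out % q)
    v = [3 // 4 for records in out if m > m]
    out = 13
    for out in v:
        out = out + (8 + seq)
        out = out + 38 % 7
    return seq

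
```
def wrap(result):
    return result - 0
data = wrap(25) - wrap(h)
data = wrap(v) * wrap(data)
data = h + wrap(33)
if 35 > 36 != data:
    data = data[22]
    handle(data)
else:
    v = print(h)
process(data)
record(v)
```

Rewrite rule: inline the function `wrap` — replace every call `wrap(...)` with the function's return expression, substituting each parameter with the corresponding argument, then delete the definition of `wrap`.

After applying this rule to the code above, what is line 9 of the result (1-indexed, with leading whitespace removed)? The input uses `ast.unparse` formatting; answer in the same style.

Transformed code:
data = 25 - 0 - (h - 0)
data = (v - 0) * (data - 0)
data = h + (33 - 0)
if 35 > 36 != data:
    data = data[22]
    handle(data)
else:
    v = print(h)
process(data)
record(v)

process(data)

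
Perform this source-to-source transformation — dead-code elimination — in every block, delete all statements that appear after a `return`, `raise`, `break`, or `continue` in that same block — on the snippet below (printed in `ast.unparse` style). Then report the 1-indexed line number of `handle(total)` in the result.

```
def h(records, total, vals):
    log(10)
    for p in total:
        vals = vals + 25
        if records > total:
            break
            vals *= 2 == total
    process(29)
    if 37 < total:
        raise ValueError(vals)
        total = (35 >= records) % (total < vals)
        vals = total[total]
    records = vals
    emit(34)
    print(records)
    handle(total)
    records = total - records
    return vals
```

13

Transformed code:
def h(records, total, vals):
    log(10)
    for p in total:
        vals = vals + 25
        if records > total:
            break
    process(29)
    if 37 < total:
        raise ValueError(vals)
    records = vals
    emit(34)
    print(records)
    handle(total)
    records = total - records
    return vals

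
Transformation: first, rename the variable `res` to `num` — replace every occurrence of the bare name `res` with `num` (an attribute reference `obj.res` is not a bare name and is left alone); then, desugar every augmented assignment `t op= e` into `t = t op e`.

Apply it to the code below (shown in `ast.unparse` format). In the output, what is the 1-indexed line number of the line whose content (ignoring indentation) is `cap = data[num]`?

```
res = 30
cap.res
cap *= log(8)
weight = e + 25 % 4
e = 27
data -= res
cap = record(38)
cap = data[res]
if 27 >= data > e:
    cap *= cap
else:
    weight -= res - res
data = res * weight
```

Transformed code:
num = 30
cap.res
cap = cap * log(8)
weight = e + 25 % 4
e = 27
data = data - num
cap = record(38)
cap = data[num]
if 27 >= data > e:
    cap = cap * cap
else:
    weight = weight - (num - num)
data = num * weight

8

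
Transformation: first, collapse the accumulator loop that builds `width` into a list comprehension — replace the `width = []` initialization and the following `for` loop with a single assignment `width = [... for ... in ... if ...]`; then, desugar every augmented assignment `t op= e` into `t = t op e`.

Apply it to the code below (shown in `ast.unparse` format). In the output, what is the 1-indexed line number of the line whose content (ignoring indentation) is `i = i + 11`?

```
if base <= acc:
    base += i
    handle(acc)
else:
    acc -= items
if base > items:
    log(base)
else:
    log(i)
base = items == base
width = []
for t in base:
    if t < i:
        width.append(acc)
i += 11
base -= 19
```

12

Transformed code:
if base <= acc:
    base = base + i
    handle(acc)
else:
    acc = acc - items
if base > items:
    log(base)
else:
    log(i)
base = items == base
width = [acc for t in base if t < i]
i = i + 11
base = base - 19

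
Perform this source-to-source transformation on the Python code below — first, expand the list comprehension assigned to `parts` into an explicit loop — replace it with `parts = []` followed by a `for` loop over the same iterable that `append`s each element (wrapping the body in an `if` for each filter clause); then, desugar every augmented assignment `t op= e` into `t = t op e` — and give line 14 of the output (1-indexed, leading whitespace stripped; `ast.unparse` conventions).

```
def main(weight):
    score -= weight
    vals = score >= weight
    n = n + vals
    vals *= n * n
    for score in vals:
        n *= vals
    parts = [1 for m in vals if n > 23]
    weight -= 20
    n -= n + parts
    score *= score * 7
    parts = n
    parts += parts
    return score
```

Transformed code:
def main(weight):
    score = score - weight
    vals = score >= weight
    n = n + vals
    vals = vals * (n * n)
    for score in vals:
        n = n * vals
    parts = []
    for m in vals:
        if n > 23:
            parts.append(1)
    weight = weight - 20
    n = n - (n + parts)
    score = score * (score * 7)
    parts = n
    parts = parts + parts
    return score

score = score * (score * 7)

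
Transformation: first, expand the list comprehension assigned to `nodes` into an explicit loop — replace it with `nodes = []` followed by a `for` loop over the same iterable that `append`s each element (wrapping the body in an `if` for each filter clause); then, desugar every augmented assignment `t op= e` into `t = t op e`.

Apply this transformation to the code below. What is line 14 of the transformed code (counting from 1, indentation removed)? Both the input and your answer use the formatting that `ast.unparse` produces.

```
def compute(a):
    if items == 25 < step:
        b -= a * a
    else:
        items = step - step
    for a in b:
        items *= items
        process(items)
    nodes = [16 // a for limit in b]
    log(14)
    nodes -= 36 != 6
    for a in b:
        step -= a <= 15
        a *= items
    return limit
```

Transformed code:
def compute(a):
    if items == 25 < step:
        b = b - a * a
    else:
        items = step - step
    for a in b:
        items = items * items
        process(items)
    nodes = []
    for limit in b:
        nodes.append(16 // a)
    log(14)
    nodes = nodes - (36 != 6)
    for a in b:
        step = step - (a <= 15)
        a = a * items
    return limit

for a in b:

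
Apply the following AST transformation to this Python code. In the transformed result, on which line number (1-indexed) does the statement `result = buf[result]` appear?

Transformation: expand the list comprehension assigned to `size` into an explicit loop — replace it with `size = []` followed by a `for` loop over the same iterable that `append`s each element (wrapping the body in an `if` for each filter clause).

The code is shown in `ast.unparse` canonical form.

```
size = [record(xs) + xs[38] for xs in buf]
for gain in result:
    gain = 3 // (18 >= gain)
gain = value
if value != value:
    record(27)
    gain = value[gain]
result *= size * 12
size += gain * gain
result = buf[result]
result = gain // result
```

12

Transformed code:
size = []
for xs in buf:
    size.append(record(xs) + xs[38])
for gain in result:
    gain = 3 // (18 >= gain)
gain = value
if value != value:
    record(27)
    gain = value[gain]
result *= size * 12
size += gain * gain
result = buf[result]
result = gain // result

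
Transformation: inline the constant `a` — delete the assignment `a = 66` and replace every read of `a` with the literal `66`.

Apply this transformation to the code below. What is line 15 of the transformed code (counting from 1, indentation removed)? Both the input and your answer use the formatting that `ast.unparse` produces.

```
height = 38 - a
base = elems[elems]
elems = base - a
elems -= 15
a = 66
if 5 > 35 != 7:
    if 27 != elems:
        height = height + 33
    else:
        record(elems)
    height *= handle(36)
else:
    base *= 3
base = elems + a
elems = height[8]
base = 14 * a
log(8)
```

Transformed code:
height = 38 - 66
base = elems[elems]
elems = base - 66
elems -= 15
if 5 > 35 != 7:
    if 27 != elems:
        height = height + 33
    else:
        record(elems)
    height *= handle(36)
else:
    base *= 3
base = elems + 66
elems = height[8]
base = 14 * 66
log(8)

base = 14 * 66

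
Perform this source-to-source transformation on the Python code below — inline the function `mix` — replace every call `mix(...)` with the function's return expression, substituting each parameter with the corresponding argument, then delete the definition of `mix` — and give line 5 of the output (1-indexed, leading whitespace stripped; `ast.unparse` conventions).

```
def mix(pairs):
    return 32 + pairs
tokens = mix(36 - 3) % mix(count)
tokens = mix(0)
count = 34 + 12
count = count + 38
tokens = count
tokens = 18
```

Transformed code:
tokens = (32 + (36 - 3)) % (32 + count)
tokens = 32 + 0
count = 34 + 12
count = count + 38
tokens = count
tokens = 18

tokens = count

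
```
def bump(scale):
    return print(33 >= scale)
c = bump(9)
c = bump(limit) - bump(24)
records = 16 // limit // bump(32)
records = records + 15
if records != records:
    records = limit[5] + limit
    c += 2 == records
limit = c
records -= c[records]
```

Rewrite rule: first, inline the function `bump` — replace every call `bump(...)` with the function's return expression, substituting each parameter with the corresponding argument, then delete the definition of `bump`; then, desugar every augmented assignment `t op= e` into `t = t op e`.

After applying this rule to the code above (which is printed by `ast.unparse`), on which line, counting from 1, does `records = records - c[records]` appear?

9

Transformed code:
c = print(33 >= 9)
c = print(33 >= limit) - print(33 >= 24)
records = 16 // limit // print(33 >= 32)
records = records + 15
if records != records:
    records = limit[5] + limit
    c = c + (2 == records)
limit = c
records = records - c[records]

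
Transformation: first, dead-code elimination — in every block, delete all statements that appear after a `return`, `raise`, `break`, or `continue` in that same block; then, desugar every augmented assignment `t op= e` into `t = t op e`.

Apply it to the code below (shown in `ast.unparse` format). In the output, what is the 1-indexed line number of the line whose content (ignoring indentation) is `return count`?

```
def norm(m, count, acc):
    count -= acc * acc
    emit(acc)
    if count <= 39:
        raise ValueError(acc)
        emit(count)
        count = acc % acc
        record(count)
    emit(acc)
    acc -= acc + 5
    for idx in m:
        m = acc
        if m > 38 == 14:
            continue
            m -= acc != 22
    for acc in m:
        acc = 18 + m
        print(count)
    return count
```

Transformed code:
def norm(m, count, acc):
    count = count - acc * acc
    emit(acc)
    if count <= 39:
        raise ValueError(acc)
    emit(acc)
    acc = acc - (acc + 5)
    for idx in m:
        m = acc
        if m > 38 == 14:
            continue
    for acc in m:
        acc = 18 + m
        print(count)
    return count

15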